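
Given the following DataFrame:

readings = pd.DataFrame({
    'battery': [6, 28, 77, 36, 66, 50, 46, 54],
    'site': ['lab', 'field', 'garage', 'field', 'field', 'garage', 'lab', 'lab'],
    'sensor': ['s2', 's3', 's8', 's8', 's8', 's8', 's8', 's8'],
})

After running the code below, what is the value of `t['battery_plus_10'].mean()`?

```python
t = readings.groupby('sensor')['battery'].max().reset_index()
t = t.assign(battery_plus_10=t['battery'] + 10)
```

47.0

group by sensor, max of battery:
sensor
s2     6
s3    28
s8    77
Name: battery, dtype: int64
reset_index():
  sensor  battery
0     s2        6
1     s3       28
2     s8       77
add column battery_plus_10 = t['battery'] + 10:
  sensor  battery  battery_plus_10
0     s2        6               16
1     s3       28               38
2     s8       77               87
Then the mean of column 'battery_plus_10': 47.0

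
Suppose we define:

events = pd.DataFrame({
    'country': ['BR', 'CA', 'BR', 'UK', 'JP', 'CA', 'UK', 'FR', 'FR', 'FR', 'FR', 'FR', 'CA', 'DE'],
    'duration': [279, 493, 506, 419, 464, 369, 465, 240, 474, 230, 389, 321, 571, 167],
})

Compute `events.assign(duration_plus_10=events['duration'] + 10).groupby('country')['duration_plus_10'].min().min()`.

add column duration_plus_10 = events['duration'] + 10:
   country  duration  duration_plus_10
0       BR       279               289
1       CA       493               503
2       BR       506               516
3       UK       419               429
4       JP       464               474
5       CA       369               379
6       UK       465               475
7       FR       240               250
8       FR       474               484
9       FR       230               240
10      FR       389               399
11      FR       321               331
12      CA       571               581
13      DE       167               177
group by country, min of duration_plus_10:
country
BR    289
CA    379
DE    177
FR    240
JP    474
UK    429
Name: duration_plus_10, dtype: int64
Finally, min of the resulting series = 177.

177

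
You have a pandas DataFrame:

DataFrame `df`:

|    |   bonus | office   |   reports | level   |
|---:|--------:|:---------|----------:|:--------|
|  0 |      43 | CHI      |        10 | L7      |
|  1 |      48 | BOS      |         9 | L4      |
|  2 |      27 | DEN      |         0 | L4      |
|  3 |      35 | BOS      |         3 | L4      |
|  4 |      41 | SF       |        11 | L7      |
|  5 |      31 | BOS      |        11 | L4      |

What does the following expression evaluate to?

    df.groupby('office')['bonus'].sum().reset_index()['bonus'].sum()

group by office, sum of bonus:
office
BOS    114
CHI     43
DEN     27
SF      41
Name: bonus, dtype: int64
reset_index():
  office  bonus
0    BOS    114
1    CHI     43
2    DEN     27
3     SF     41
Finally, sum of column 'bonus' = 225.

225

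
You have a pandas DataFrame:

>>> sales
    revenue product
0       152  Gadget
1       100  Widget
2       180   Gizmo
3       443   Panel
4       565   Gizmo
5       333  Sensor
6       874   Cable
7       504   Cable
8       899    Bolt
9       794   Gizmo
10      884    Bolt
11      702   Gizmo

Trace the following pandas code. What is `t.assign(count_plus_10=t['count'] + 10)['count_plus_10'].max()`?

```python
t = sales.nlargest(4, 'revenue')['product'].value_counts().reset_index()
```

take 4 rows with largest revenue:
    revenue product
8       899    Bolt
10      884    Bolt
6       874   Cable
9       794   Gizmo
value_counts of product:
product
Bolt     2
Cable    1
Gizmo    1
Name: count, dtype: int64
reset_index():
  product  count
0    Bolt      2
1   Cable      1
2   Gizmo      1
add column count_plus_10 = t['count'] + 10:
  product  count  count_plus_10
0    Bolt      2             12
1   Cable      1             11
2   Gizmo      1             11

12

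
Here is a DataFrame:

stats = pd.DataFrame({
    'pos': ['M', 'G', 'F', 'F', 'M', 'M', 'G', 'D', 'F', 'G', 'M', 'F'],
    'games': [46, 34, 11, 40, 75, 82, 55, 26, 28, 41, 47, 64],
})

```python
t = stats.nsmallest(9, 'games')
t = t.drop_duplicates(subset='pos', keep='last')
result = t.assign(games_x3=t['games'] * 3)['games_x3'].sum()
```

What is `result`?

take 9 rows with smallest games:
   pos  games
2    F     11
7    D     26
8    F     28
1    G     34
3    F     40
9    G     41
0    M     46
10   M     47
6    G     55
drop duplicate pos (keep=last):
   pos  games
7    D     26
3    F     40
10   M     47
6    G     55
add column games_x3 = t['games'] * 3:
   pos  games  games_x3
7    D     26        78
3    F     40       120
10   M     47       141
6    G     55       165
Hence 504.

504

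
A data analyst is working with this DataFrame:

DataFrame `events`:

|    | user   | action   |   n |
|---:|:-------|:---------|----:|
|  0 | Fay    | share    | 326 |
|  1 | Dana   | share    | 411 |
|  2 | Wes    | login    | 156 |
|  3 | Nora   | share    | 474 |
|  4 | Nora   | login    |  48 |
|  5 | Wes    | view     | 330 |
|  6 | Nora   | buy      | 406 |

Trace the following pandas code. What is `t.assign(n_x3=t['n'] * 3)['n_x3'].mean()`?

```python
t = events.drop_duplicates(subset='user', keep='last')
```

1104.75

drop duplicate user (keep=last):
   user action    n
0   Fay  share  326
1  Dana  share  411
5   Wes   view  330
6  Nora    buy  406
add column n_x3 = t['n'] * 3:
   user action    n  n_x3
0   Fay  share  326   978
1  Dana  share  411  1233
5   Wes   view  330   990
6  Nora    buy  406  1218
The mean of column 'n_x3' is 1104.75.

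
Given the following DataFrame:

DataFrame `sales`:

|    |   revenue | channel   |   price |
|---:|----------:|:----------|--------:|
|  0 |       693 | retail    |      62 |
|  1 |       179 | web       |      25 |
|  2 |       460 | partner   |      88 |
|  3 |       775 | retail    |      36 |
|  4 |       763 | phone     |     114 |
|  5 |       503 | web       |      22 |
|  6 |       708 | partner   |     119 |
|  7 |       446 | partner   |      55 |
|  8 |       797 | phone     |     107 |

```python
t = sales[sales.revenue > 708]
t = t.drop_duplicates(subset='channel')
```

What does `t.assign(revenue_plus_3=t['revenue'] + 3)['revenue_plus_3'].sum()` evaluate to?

filter rows where revenue > 708:
   revenue channel  price
3      775  retail     36
4      763   phone    114
8      797   phone    107
drop duplicate channel (keep=first):
   revenue channel  price
3      775  retail     36
4      763   phone    114
add column revenue_plus_3 = t['revenue'] + 3:
   revenue channel  price  revenue_plus_3
3      775  retail     36             778
4      763   phone    114             766
Reading off the sum of column 'revenue_plus_3', we get 1544.

1544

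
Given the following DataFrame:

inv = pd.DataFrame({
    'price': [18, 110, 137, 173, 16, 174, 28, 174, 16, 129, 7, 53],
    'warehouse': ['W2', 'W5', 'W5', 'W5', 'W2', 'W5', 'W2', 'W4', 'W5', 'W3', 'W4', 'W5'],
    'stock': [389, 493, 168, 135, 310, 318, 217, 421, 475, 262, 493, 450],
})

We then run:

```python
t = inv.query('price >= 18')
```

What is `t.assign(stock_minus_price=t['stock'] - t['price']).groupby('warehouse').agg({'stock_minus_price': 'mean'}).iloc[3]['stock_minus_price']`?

183.4

filter rows where price >= 18:
    price warehouse  stock
0      18        W2    389
1     110        W5    493
2     137        W5    168
3     173        W5    135
5     174        W5    318
6      28        W2    217
7     174        W4    421
9     129        W3    262
11     53        W5    450
add column stock_minus_price = t['stock'] - t['price']:
    price warehouse  stock  stock_minus_price
0      18        W2    389                371
1     110        W5    493                383
2     137        W5    168                 31
3     173        W5    135                -38
5     174        W5    318                144
6      28        W2    217                189
7     174        W4    421                247
9     129        W3    262                133
11     53        W5    450                397
group by warehouse, mean of stock_minus_price:
           stock_minus_price
warehouse                   
W2                     280.0
W3                     133.0
W4                     247.0
W5                     183.4
value at position 3, column 'stock_minus_price' → 183.4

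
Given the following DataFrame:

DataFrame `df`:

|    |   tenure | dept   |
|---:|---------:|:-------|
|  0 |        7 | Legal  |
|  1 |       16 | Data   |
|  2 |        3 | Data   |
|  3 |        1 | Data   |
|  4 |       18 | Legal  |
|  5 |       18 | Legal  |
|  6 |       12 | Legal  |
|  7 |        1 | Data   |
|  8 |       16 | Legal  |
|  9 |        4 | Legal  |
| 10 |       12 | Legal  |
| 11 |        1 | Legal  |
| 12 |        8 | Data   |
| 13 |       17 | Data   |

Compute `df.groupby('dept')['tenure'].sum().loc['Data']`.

46

group by dept, sum of tenure:
dept
Data     46
Legal    88
Name: tenure, dtype: int64
Reading off the value at index 'Data', we get 46.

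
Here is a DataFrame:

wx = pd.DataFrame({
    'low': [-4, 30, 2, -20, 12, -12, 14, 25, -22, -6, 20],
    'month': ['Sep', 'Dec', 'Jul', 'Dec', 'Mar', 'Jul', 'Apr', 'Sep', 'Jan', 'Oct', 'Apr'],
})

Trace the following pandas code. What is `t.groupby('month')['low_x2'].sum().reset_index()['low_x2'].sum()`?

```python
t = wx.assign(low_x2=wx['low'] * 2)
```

add column low_x2 = wx['low'] * 2:
    low month  low_x2
0    -4   Sep      -8
1    30   Dec      60
2     2   Jul       4
3   -20   Dec     -40
4    12   Mar      24
5   -12   Jul     -24
6    14   Apr      28
7    25   Sep      50
8   -22   Jan     -44
9    -6   Oct     -12
10   20   Apr      40
group by month, sum of low_x2:
month
Apr    68
Dec    20
Jan   -44
Jul   -20
Mar    24
Oct   -12
Sep    42
Name: low_x2, dtype: int64
reset_index():
  month  low_x2
0   Apr      68
1   Dec      20
2   Jan     -44
3   Jul     -20
4   Mar      24
5   Oct     -12
6   Sep      42
The sum of column 'low_x2' is 78.

78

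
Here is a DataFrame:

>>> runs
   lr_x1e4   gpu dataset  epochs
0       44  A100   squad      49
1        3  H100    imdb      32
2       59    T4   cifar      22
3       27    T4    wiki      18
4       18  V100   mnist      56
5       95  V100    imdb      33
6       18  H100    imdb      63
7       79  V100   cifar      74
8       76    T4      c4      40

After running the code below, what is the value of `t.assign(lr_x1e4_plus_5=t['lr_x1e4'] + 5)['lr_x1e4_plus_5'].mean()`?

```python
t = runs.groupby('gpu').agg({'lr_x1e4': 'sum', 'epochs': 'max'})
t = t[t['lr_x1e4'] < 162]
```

group by gpu: sum(lr_x1e4), max(epochs):
      lr_x1e4  epochs
gpu                  
A100       44      49
H100       21      63
T4        162      40
V100      192      74
filter rows where lr_x1e4 < 162:
      lr_x1e4  epochs
gpu                  
A100       44      49
H100       21      63
add column lr_x1e4_plus_5 = t['lr_x1e4'] + 5:
      lr_x1e4  epochs  lr_x1e4_plus_5
gpu                                  
A100       44      49              49
H100       21      63              26

37.5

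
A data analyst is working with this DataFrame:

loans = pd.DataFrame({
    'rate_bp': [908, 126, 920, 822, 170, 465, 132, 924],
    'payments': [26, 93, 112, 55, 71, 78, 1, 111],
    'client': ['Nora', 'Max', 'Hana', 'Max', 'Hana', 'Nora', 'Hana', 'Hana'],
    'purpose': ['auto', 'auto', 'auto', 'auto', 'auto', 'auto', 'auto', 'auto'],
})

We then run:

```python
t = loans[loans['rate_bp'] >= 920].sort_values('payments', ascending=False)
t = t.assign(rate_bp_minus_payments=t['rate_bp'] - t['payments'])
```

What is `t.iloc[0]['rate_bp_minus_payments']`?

filter rows where rate_bp >= 920:
   rate_bp  payments client purpose
2      920       112   Hana    auto
7      924       111   Hana    auto
sort by payments descending:
   rate_bp  payments client purpose
2      920       112   Hana    auto
7      924       111   Hana    auto
add column rate_bp_minus_payments = t['rate_bp'] - t['payments']:
   rate_bp  payments client purpose  rate_bp_minus_payments
2      920       112   Hana    auto                     808
7      924       111   Hana    auto                     813
Reading off the value at position 0, column 'rate_bp_minus_payments', we get 808.

808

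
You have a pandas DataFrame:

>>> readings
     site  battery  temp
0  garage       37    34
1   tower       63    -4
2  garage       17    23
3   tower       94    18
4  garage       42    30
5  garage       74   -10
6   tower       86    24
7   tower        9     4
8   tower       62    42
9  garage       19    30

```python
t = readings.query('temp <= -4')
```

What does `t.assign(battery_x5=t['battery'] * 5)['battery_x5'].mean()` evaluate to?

filter rows where temp <= -4:
     site  battery  temp
1   tower       63    -4
5  garage       74   -10
add column battery_x5 = t['battery'] * 5:
     site  battery  temp  battery_x5
1   tower       63    -4         315
5  garage       74   -10         370

342.5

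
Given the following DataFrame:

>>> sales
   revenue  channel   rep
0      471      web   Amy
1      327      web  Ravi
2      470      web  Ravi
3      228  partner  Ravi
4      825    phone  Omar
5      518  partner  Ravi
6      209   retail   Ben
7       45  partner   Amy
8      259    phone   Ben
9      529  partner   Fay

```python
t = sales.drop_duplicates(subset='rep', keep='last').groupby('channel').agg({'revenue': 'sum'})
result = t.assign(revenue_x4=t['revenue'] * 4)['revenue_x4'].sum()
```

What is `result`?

drop duplicate rep (keep=last):
   revenue  channel   rep
4      825    phone  Omar
5      518  partner  Ravi
7       45  partner   Amy
8      259    phone   Ben
9      529  partner   Fay
group by channel, sum of revenue:
         revenue
channel         
partner     1092
phone       1084
add column revenue_x4 = t['revenue'] * 4:
         revenue  revenue_x4
channel                     
partner     1092        4368
phone       1084        4336

8704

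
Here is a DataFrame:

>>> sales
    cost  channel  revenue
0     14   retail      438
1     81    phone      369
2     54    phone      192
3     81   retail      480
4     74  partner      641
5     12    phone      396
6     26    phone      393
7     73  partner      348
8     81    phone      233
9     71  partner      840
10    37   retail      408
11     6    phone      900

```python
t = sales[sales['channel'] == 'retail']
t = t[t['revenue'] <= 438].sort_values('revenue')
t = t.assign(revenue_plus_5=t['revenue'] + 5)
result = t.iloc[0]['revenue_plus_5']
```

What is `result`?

filter rows where channel == 'retail':
    cost channel  revenue
0     14  retail      438
3     81  retail      480
10    37  retail      408
filter rows where revenue <= 438:
    cost channel  revenue
0     14  retail      438
10    37  retail      408
sort by revenue:
    cost channel  revenue
10    37  retail      408
0     14  retail      438
add column revenue_plus_5 = t['revenue'] + 5:
    cost channel  revenue  revenue_plus_5
10    37  retail      408             413
0     14  retail      438             443

413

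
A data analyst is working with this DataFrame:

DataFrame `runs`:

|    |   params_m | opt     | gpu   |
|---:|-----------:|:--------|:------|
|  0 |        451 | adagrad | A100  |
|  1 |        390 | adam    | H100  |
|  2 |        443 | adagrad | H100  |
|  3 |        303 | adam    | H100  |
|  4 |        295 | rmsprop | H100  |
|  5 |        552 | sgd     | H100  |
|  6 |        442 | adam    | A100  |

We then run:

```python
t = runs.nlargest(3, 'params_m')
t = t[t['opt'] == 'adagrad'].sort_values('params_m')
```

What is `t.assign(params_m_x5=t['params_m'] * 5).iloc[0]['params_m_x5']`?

take 3 rows with largest params_m:
   params_m      opt   gpu
5       552      sgd  H100
0       451  adagrad  A100
2       443  adagrad  H100
filter rows where opt == 'adagrad':
   params_m      opt   gpu
0       451  adagrad  A100
2       443  adagrad  H100
sort by params_m:
   params_m      opt   gpu
2       443  adagrad  H100
0       451  adagrad  A100
add column params_m_x5 = t['params_m'] * 5:
   params_m      opt   gpu  params_m_x5
2       443  adagrad  H100         2215
0       451  adagrad  A100         2255
So iloc[0]['params_m_x5'] = 2215.

2215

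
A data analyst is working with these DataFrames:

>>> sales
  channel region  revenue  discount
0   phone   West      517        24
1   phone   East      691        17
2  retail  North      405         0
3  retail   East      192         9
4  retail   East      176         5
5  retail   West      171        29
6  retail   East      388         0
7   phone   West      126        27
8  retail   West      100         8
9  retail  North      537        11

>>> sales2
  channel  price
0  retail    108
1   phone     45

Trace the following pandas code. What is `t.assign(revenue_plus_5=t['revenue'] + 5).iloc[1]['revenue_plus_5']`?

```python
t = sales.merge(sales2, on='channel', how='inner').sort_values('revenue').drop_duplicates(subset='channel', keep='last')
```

merge on 'channel' (how='inner') → 10 rows:
  channel region  revenue  discount  price
0   phone   West      517        24     45
1   phone   East      691        17     45
2  retail  North      405         0    108
3  retail   East      192         9    108
4  retail   East      176         5    108
5  retail   West      171        29    108
6  retail   East      388         0    108
7   phone   West      126        27     45
8  retail   West      100         8    108
9  retail  North      537        11    108
sort by revenue:
  channel region  revenue  discount  price
8  retail   West      100         8    108
7   phone   West      126        27     45
5  retail   West      171        29    108
4  retail   East      176         5    108
3  retail   East      192         9    108
6  retail   East      388         0    108
2  retail  North      405         0    108
0   phone   West      517        24     45
9  retail  North      537        11    108
1   phone   East      691        17     45
drop duplicate channel (keep=last):
  channel region  revenue  discount  price
9  retail  North      537        11    108
1   phone   East      691        17     45
add column revenue_plus_5 = t['revenue'] + 5:
  channel region  revenue  discount  price  revenue_plus_5
9  retail  North      537        11    108             542
1   phone   East      691        17     45             696
Hence 696.

696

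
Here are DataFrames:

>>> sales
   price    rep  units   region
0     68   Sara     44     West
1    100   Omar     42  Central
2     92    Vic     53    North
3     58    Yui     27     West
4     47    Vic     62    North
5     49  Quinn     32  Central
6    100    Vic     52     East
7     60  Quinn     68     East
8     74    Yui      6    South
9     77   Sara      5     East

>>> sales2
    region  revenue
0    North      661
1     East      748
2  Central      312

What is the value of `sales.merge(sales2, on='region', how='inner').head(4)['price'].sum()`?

merge on 'region' (how='inner') → 7 rows:
   price    rep  units   region  revenue
0    100   Omar     42  Central      312
1     92    Vic     53    North      661
2     47    Vic     62    North      661
3     49  Quinn     32  Central      312
4    100    Vic     52     East      748
5     60  Quinn     68     East      748
6     77   Sara      5     East      748
take first 4 rows:
   price    rep  units   region  revenue
0    100   Omar     42  Central      312
1     92    Vic     53    North      661
2     47    Vic     62    North      661
3     49  Quinn     32  Central      312

288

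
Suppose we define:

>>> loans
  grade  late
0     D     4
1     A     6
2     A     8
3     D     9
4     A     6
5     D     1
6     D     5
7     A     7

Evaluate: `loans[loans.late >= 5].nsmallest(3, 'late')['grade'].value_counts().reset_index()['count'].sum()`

filter rows where late >= 5:
  grade  late
1     A     6
2     A     8
3     D     9
4     A     6
6     D     5
7     A     7
take 3 rows with smallest late:
  grade  late
6     D     5
1     A     6
4     A     6
value_counts of grade:
grade
A    2
D    1
Name: count, dtype: int64
reset_index():
  grade  count
0     A      2
1     D      1
Hence 3.

3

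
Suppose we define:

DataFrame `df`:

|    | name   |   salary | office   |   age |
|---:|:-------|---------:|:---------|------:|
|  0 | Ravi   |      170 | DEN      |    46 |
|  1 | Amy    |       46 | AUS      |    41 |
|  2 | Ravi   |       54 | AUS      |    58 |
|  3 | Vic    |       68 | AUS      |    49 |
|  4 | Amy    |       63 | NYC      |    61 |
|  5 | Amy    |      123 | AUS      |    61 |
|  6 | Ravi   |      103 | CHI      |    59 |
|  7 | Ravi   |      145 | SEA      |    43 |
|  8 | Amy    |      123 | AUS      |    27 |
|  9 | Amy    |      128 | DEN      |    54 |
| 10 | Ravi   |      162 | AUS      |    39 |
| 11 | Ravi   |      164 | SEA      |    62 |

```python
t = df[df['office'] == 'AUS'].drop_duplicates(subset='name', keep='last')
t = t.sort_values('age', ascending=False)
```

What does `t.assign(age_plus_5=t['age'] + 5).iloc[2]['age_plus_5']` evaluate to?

32

filter rows where office == 'AUS':
    name  salary office  age
1    Amy      46    AUS   41
2   Ravi      54    AUS   58
3    Vic      68    AUS   49
5    Amy     123    AUS   61
8    Amy     123    AUS   27
10  Ravi     162    AUS   39
drop duplicate name (keep=last):
    name  salary office  age
3    Vic      68    AUS   49
8    Amy     123    AUS   27
10  Ravi     162    AUS   39
sort by age descending:
    name  salary office  age
3    Vic      68    AUS   49
10  Ravi     162    AUS   39
8    Amy     123    AUS   27
add column age_plus_5 = t['age'] + 5:
    name  salary office  age  age_plus_5
3    Vic      68    AUS   49          54
10  Ravi     162    AUS   39          44
8    Amy     123    AUS   27          32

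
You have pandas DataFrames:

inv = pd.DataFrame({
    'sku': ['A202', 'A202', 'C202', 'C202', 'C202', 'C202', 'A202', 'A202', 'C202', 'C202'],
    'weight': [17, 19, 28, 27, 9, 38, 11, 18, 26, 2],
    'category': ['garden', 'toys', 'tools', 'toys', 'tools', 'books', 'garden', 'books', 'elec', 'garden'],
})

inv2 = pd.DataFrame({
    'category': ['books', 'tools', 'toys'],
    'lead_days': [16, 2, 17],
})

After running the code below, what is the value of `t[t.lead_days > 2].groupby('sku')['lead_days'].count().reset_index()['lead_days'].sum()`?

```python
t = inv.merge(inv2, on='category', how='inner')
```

4

merge on 'category' (how='inner') → 6 rows:
    sku  weight category  lead_days
0  A202      19     toys         17
1  C202      28    tools          2
2  C202      27     toys         17
3  C202       9    tools          2
4  C202      38    books         16
5  A202      18    books         16
filter rows where lead_days > 2:
    sku  weight category  lead_days
0  A202      19     toys         17
2  C202      27     toys         17
4  C202      38    books         16
5  A202      18    books         16
group by sku, count of lead_days:
sku
A202    2
C202    2
Name: lead_days, dtype: int64
reset_index():
    sku  lead_days
0  A202          2
1  C202          2
So sum() = 4.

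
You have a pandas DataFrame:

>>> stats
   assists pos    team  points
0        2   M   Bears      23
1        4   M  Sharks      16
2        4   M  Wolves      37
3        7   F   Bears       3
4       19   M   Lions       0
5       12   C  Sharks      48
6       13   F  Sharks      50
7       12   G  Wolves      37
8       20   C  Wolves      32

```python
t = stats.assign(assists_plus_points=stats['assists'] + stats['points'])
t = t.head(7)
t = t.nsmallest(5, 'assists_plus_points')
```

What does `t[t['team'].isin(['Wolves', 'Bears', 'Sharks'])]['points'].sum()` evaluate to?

add column assists_plus_points = stats['assists'] + stats['points']:
   assists pos    team  points  assists_plus_points
0        2   M   Bears      23                   25
1        4   M  Sharks      16                   20
2        4   M  Wolves      37                   41
3        7   F   Bears       3                   10
4       19   M   Lions       0                   19
5       12   C  Sharks      48                   60
6       13   F  Sharks      50                   63
7       12   G  Wolves      37                   49
8       20   C  Wolves      32                   52
take first 7 rows:
   assists pos    team  points  assists_plus_points
0        2   M   Bears      23                   25
1        4   M  Sharks      16                   20
2        4   M  Wolves      37                   41
3        7   F   Bears       3                   10
4       19   M   Lions       0                   19
5       12   C  Sharks      48                   60
6       13   F  Sharks      50                   63
take 5 rows with smallest assists_plus_points:
   assists pos    team  points  assists_plus_points
3        7   F   Bears       3                   10
4       19   M   Lions       0                   19
1        4   M  Sharks      16                   20
0        2   M   Bears      23                   25
2        4   M  Wolves      37                   41
filter rows where team in ['Wolves', 'Bears', 'Sharks']:
   assists pos    team  points  assists_plus_points
3        7   F   Bears       3                   10
1        4   M  Sharks      16                   20
0        2   M   Bears      23                   25
2        4   M  Wolves      37                   41
So sum() = 79.

79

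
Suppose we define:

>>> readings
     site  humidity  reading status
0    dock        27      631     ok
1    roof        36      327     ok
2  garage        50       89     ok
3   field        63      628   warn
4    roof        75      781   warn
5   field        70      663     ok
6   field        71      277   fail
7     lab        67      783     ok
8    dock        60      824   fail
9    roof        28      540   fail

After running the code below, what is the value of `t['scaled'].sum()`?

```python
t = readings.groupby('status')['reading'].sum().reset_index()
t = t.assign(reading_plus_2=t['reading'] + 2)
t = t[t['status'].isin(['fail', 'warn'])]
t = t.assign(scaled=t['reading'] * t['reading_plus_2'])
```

4684262

group by status, sum of reading:
status
fail    1641
ok      2493
warn    1409
Name: reading, dtype: int64
reset_index():
  status  reading
0   fail     1641
1     ok     2493
2   warn     1409
add column reading_plus_2 = t['reading'] + 2:
  status  reading  reading_plus_2
0   fail     1641            1643
1     ok     2493            2495
2   warn     1409            1411
filter rows where status in ['fail', 'warn']:
  status  reading  reading_plus_2
0   fail     1641            1643
2   warn     1409            1411
add column scaled = t['reading'] * t['reading_plus_2']:
  status  reading  reading_plus_2   scaled
0   fail     1641            1643  2696163
2   warn     1409            1411  1988099
The sum of column 'scaled' is 4684262.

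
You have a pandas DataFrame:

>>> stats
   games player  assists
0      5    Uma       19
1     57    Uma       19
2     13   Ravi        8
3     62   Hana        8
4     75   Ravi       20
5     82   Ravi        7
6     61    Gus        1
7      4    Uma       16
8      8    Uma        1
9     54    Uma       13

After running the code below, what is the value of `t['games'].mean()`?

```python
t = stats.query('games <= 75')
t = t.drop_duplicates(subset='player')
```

35.25

filter rows where games <= 75:
   games player  assists
0      5    Uma       19
1     57    Uma       19
2     13   Ravi        8
3     62   Hana        8
4     75   Ravi       20
6     61    Gus        1
7      4    Uma       16
8      8    Uma        1
9     54    Uma       13
drop duplicate player (keep=first):
   games player  assists
0      5    Uma       19
2     13   Ravi        8
3     62   Hana        8
6     61    Gus        1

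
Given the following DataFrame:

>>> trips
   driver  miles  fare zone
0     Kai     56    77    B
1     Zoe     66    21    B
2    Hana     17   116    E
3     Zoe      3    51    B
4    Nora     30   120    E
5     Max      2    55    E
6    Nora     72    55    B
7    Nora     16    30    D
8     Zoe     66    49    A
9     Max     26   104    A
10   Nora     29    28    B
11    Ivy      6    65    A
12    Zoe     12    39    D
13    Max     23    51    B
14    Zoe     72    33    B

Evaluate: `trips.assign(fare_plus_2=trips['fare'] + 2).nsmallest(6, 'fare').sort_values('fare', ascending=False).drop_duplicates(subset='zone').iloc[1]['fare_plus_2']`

add column fare_plus_2 = trips['fare'] + 2:
   driver  miles  fare zone  fare_plus_2
0     Kai     56    77    B           79
1     Zoe     66    21    B           23
2    Hana     17   116    E          118
3     Zoe      3    51    B           53
4    Nora     30   120    E          122
5     Max      2    55    E           57
6    Nora     72    55    B           57
7    Nora     16    30    D           32
8     Zoe     66    49    A           51
9     Max     26   104    A          106
10   Nora     29    28    B           30
11    Ivy      6    65    A           67
12    Zoe     12    39    D           41
13    Max     23    51    B           53
14    Zoe     72    33    B           35
take 6 rows with smallest fare:
   driver  miles  fare zone  fare_plus_2
1     Zoe     66    21    B           23
10   Nora     29    28    B           30
7    Nora     16    30    D           32
14    Zoe     72    33    B           35
12    Zoe     12    39    D           41
8     Zoe     66    49    A           51
sort by fare descending:
   driver  miles  fare zone  fare_plus_2
8     Zoe     66    49    A           51
12    Zoe     12    39    D           41
14    Zoe     72    33    B           35
7    Nora     16    30    D           32
10   Nora     29    28    B           30
1     Zoe     66    21    B           23
drop duplicate zone (keep=first):
   driver  miles  fare zone  fare_plus_2
8     Zoe     66    49    A           51
12    Zoe     12    39    D           41
14    Zoe     72    33    B           35
value at position 1, column 'fare_plus_2' → 41

41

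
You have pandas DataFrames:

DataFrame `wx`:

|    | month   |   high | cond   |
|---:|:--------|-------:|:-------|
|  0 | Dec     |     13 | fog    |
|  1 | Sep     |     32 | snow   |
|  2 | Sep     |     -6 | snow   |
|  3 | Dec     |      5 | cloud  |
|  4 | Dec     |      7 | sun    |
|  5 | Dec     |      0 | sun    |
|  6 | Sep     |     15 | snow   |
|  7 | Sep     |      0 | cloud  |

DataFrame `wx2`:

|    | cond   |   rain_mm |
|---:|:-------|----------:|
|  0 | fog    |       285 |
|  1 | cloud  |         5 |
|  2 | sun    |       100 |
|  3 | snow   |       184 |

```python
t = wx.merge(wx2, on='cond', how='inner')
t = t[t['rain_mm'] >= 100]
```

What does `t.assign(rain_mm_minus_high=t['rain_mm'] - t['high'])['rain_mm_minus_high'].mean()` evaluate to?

162.666666667

merge on 'cond' (how='inner') → 8 rows:
  month  high   cond  rain_mm
0   Dec    13    fog      285
1   Sep    32   snow      184
2   Sep    -6   snow      184
3   Dec     5  cloud        5
4   Dec     7    sun      100
5   Dec     0    sun      100
6   Sep    15   snow      184
7   Sep     0  cloud        5
filter rows where rain_mm >= 100:
  month  high  cond  rain_mm
0   Dec    13   fog      285
1   Sep    32  snow      184
2   Sep    -6  snow      184
4   Dec     7   sun      100
5   Dec     0   sun      100
6   Sep    15  snow      184
add column rain_mm_minus_high = t['rain_mm'] - t['high']:
  month  high  cond  rain_mm  rain_mm_minus_high
0   Dec    13   fog      285                 272
1   Sep    32  snow      184                 152
2   Sep    -6  snow      184                 190
4   Dec     7   sun      100                  93
5   Dec     0   sun      100                 100
6   Sep    15  snow      184                 169
The mean of column 'rain_mm_minus_high' is 162.666666667.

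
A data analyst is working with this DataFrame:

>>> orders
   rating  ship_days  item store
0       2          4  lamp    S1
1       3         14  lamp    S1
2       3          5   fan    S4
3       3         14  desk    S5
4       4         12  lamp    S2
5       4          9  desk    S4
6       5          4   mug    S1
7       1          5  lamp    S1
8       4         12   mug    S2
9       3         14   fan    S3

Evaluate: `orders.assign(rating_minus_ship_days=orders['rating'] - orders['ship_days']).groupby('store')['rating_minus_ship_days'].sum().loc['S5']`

add column rating_minus_ship_days = orders['rating'] - orders['ship_days']:
   rating  ship_days  item store  rating_minus_ship_days
0       2          4  lamp    S1                      -2
1       3         14  lamp    S1                     -11
2       3          5   fan    S4                      -2
3       3         14  desk    S5                     -11
4       4         12  lamp    S2                      -8
5       4          9  desk    S4                      -5
6       5          4   mug    S1                       1
7       1          5  lamp    S1                      -4
8       4         12   mug    S2                      -8
9       3         14   fan    S3                     -11
group by store, sum of rating_minus_ship_days:
store
S1   -16
S2   -16
S3   -11
S4    -7
S5   -11
Name: rating_minus_ship_days, dtype: int64

-11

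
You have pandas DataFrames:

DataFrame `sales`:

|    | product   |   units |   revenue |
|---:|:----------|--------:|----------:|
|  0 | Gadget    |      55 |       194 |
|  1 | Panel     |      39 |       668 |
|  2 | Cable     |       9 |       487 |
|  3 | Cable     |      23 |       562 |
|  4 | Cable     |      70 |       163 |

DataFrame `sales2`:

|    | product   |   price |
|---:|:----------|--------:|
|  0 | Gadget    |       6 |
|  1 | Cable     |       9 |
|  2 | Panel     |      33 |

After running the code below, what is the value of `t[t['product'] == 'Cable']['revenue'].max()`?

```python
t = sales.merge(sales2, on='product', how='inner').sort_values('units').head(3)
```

562

merge on 'product' (how='inner') → 5 rows:
  product  units  revenue  price
0  Gadget     55      194      6
1   Panel     39      668     33
2   Cable      9      487      9
3   Cable     23      562      9
4   Cable     70      163      9
sort by units:
  product  units  revenue  price
2   Cable      9      487      9
3   Cable     23      562      9
1   Panel     39      668     33
0  Gadget     55      194      6
4   Cable     70      163      9
take first 3 rows:
  product  units  revenue  price
2   Cable      9      487      9
3   Cable     23      562      9
1   Panel     39      668     33
filter rows where product == 'Cable':
  product  units  revenue  price
2   Cable      9      487      9
3   Cable     23      562      9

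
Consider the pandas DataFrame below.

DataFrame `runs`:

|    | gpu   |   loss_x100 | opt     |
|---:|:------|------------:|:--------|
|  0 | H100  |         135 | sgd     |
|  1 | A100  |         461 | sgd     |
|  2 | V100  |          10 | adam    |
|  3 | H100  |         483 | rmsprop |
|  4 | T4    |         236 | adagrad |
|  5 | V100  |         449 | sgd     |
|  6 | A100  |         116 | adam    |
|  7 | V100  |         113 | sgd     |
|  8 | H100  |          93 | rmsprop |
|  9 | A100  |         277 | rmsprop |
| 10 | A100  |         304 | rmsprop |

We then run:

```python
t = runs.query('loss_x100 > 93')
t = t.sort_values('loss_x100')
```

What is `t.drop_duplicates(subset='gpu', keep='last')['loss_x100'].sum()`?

filter rows where loss_x100 > 93:
     gpu  loss_x100      opt
0   H100        135      sgd
1   A100        461      sgd
3   H100        483  rmsprop
4     T4        236  adagrad
5   V100        449      sgd
6   A100        116     adam
7   V100        113      sgd
9   A100        277  rmsprop
10  A100        304  rmsprop
sort by loss_x100:
     gpu  loss_x100      opt
7   V100        113      sgd
6   A100        116     adam
0   H100        135      sgd
4     T4        236  adagrad
9   A100        277  rmsprop
10  A100        304  rmsprop
5   V100        449      sgd
1   A100        461      sgd
3   H100        483  rmsprop
drop duplicate gpu (keep=last):
    gpu  loss_x100      opt
4    T4        236  adagrad
5  V100        449      sgd
1  A100        461      sgd
3  H100        483  rmsprop

1629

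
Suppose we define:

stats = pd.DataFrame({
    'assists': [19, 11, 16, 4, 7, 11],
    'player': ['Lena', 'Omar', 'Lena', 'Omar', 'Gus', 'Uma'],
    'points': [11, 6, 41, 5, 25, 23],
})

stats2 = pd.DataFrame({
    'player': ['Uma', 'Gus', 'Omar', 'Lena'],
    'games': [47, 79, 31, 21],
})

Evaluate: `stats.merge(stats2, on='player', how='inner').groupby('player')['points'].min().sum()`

64

merge on 'player' (how='inner') → 6 rows:
   assists player  points  games
0       19   Lena      11     21
1       11   Omar       6     31
2       16   Lena      41     21
3        4   Omar       5     31
4        7    Gus      25     79
5       11    Uma      23     47
group by player, min of points:
player
Gus     25
Lena    11
Omar     5
Uma     23
Name: points, dtype: int64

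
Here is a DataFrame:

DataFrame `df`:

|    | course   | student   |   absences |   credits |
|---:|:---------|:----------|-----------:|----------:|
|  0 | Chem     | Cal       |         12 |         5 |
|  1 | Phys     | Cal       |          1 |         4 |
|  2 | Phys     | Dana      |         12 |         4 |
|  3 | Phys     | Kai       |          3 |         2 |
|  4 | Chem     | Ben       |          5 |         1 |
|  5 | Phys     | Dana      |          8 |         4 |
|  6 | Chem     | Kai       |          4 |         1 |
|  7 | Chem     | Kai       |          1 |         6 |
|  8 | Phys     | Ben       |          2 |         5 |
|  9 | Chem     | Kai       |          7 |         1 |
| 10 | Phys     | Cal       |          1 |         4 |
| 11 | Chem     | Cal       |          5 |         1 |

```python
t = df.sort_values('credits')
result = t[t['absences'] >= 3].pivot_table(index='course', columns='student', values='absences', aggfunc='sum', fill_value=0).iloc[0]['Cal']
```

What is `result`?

17

sort by credits:
   course student  absences  credits
4    Chem     Ben         5        1
6    Chem     Kai         4        1
9    Chem     Kai         7        1
11   Chem     Cal         5        1
3    Phys     Kai         3        2
1    Phys     Cal         1        4
2    Phys    Dana        12        4
5    Phys    Dana         8        4
10   Phys     Cal         1        4
0    Chem     Cal        12        5
8    Phys     Ben         2        5
7    Chem     Kai         1        6
filter rows where absences >= 3:
   course student  absences  credits
4    Chem     Ben         5        1
6    Chem     Kai         4        1
9    Chem     Kai         7        1
11   Chem     Cal         5        1
3    Phys     Kai         3        2
2    Phys    Dana        12        4
5    Phys    Dana         8        4
0    Chem     Cal        12        5
pivot: rows=course, cols=student, sum(absences):
student  Ben  Cal  Dana  Kai
course                      
Chem       5   17     0   11
Phys       0    0    20    3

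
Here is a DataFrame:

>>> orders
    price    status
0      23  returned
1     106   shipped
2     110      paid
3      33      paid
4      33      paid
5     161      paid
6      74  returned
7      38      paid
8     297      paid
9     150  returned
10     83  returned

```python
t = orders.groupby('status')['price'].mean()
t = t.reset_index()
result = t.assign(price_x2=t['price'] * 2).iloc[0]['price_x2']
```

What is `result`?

group by status, mean of price:
status
paid        112.0
returned     82.5
shipped     106.0
Name: price, dtype: float64
reset_index():
     status  price
0      paid  112.0
1  returned   82.5
2   shipped  106.0
add column price_x2 = t['price'] * 2:
     status  price  price_x2
0      paid  112.0     224.0
1  returned   82.5     165.0
2   shipped  106.0     212.0
Reading off the value at position 0, column 'price_x2', we get 224.0.

224.0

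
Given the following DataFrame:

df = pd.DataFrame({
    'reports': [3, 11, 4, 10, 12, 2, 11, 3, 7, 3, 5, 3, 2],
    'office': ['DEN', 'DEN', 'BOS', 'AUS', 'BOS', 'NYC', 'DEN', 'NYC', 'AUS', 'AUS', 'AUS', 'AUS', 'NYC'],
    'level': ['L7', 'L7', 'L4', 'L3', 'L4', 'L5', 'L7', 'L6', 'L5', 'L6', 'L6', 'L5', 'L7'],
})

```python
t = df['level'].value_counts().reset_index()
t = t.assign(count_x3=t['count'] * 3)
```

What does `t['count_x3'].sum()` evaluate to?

39

value_counts of level:
level
L7    4
L5    3
L6    3
L4    2
L3    1
Name: count, dtype: int64
reset_index():
  level  count
0    L7      4
1    L5      3
2    L6      3
3    L4      2
4    L3      1
add column count_x3 = t['count'] * 3:
  level  count  count_x3
0    L7      4        12
1    L5      3         9
2    L6      3         9
3    L4      2         6
4    L3      1         3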